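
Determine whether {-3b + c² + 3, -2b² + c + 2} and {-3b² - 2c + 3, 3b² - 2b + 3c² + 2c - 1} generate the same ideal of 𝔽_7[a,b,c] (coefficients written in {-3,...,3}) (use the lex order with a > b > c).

Equality of ideals is decidable: compute both reduced Gröbner bases (unique for the ordering) and check whether they agree.
Buchberger on the first generating set:
f_1 = -3b + c² + 3, LT = b.
f_2 = -2b² + c + 2, LT = b².

S(f_1,f_2): lcm = b². S = 2bc² - b - 3c + 1.
  leading term bc²: subtract (-3c²)·f_1 from 2bc² - b - 3c + 1 → -b + 3c⁴ + 2c² - 3c + 1
  leading term b: subtract (-2)·f_1 from -b + 3c⁴ + 2c² - 3c + 1 → 3c⁴ - 3c² - 3c
  leading term c⁴: no divisor's leading term divides it; move 3c⁴ to the remainder.
  leading term c²: no divisor's leading term divides it; move -3c² to the remainder.
  leading term c: no divisor's leading term divides it; move -3c to the remainder.
  remainder 3c⁴ - 3c² - 3c ≠ 0; add g_3 = 3c⁴ - 3c² - 3c to the basis.

S(f_1,g_3): leading monomials are coprime, so the S-polynomial reduces to 0 (Buchberger's first criterion).
S(f_2,g_3): leading monomials are coprime, so the S-polynomial reduces to 0 (Buchberger's first criterion).
Every S-polynomial of the final basis reduces to 0, so we have a Gröbner basis.
Inter-reduce: drop elements whose leading term is divisible by another's, tail-reduce, and make monic.
Reduced Gröbner basis: {b + 2c² - 1, c⁴ - c² - c}.

Buchberger on the second generating set:
h_1 = -3b² - 2c + 3, LT = b².
h_2 = 3b² - 2b + 3c² + 2c - 1, LT = b².

S(h_1,h_2): lcm = b². S = 3b - c² - 3.
  leading term b: no divisor's leading term divides it; move 3b to the remainder.
  leading term c²: no divisor's leading term divides it; move -c² to the remainder.
  leading term 1: no divisor's leading term divides it; move -3 to the remainder.
  remainder 3b - c² - 3 ≠ 0; add k_3 = 3b - c² - 3 to the basis.

S(h_1,k_3): lcm = b². S = -2bc² + b + 3c - 1.
  leading term bc²: subtract (-3c²)·k_3 from -2bc² + b + 3c - 1 → b - 3c⁴ - 2c² + 3c - 1
  leading term b: subtract (-2)·k_3 from b - 3c⁴ - 2c² + 3c - 1 → -3c⁴ + 3c² + 3c
  leading term c⁴: no divisor's leading term divides it; move -3c⁴ to the remainder.
  leading term c²: no divisor's leading term divides it; move 3c² to the remainder.
  leading term c: no divisor's leading term divides it; move 3c to the remainder.
  remainder -3c⁴ + 3c² + 3c ≠ 0; add k_4 = -3c⁴ + 3c² + 3c to the basis.

S(h_2,k_3): lcm = b². S = -2bc² - 2b + c² + 3c + 2.
  leading term bc²: subtract (-3c²)·k_3 from -2bc² - 2b + c² + 3c + 2 → -2b - 3c⁴ - c² + 3c + 2
  leading term b: subtract (-3)·k_3 from -2b - 3c⁴ - c² + 3c + 2 → -3c⁴ + 3c² + 3c
  leading term c⁴: subtract (1)·k_4 from -3c⁴ + 3c² + 3c → 0
  remainder 0.

S(h_1,k_4): leading monomials are coprime, so the S-polynomial reduces to 0 (Buchberger's first criterion).
S(h_2,k_4): leading monomials are coprime, so the S-polynomial reduces to 0 (Buchberger's first criterion).
S(k_3,k_4): leading monomials are coprime, so the S-polynomial reduces to 0 (Buchberger's first criterion).
Every S-polynomial of the final basis reduces to 0, so we have a Gröbner basis.
Inter-reduce: drop elements whose leading term is divisible by another's, tail-reduce, and make monic.
Reduced Gröbner basis: {b + 2c² - 1, c⁴ - c² - c}.

Same reduced basis, so the two generating sets span the same ideal.

Yes, the ideals are equal.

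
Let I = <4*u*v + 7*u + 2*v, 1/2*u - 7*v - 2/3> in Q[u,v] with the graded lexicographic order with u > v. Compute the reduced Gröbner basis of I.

f_1 = 4*u*v + 7*u + 2*v, LT = u*v.
f_2 = 1/2*u - 7*v - 2/3, LT = u.

S(f_1,f_2): lcm = u*v. S = 14*v**2 + 7/4*u + 11/6*v.
  reduce S modulo (f_1, f_2):
  remainder 14*v**2 + 79/3*v + 7/3 ≠ 0; add g_3 = 14*v**2 + 79/3*v + 7/3 to the basis.

The other S-polynomials (S(f_1,g_3), S(f_2,g_3)) all reduce to 0 modulo the current basis, so we have a Gröbner basis.
Inter-reduce: drop elements whose leading term is divisible by another's, tail-reduce, and make monic.

G = {v**2 + 79/42*v + 1/6, u - 14*v - 4/3}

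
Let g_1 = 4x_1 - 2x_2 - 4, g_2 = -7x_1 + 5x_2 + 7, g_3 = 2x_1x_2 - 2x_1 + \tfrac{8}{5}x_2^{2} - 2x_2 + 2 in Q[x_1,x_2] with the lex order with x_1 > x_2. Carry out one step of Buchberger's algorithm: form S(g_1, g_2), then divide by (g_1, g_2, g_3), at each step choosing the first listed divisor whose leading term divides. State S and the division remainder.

lcm(LM(g_1), LM(g_2)) = x_1.
S = (lcm/LT(g_1))·g_1 − (lcm/LT(g_2))·g_2 = \tfrac{3}{14}x_2.
Reduce S modulo (g_1, g_2, g_3) in that order:
  leading term x_2: no divisor's leading term divides it; move \tfrac{3}{14}x_2 to the remainder.
The remainder \tfrac{3}{14}x_2 is nonzero, so it would be added as the next basis element.
An S-polynomial is built so that the two leading terms cancel; whether anything survives reduction is exactly the Gröbner-basis criterion.

S(g_1, g_2) = \tfrac{3}{14}x_2; remainder on division = \tfrac{3}{14}x_2.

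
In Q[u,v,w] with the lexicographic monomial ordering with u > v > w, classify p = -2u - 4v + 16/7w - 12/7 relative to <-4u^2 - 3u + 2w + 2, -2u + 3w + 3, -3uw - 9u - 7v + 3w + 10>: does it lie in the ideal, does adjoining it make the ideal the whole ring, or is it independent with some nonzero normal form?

Adjoining -2u - 4v + 16/7w - 12/7 makes the ideal the whole ring: the system is inconsistent.

First compute the reduced Gröbner basis of I by Buchberger's algorithm.
f_1 = -4u^2 - 3u + 2w + 2, LT = u^2.
f_2 = -2u + 3w + 3, LT = u.
f_3 = -3uw - 9u - 7v + 3w + 10, LT = uw.

S(f_1,f_2): lcm = u^2. S = 3/2uw + 9/4u - 1/2w - 1/2.
  leading term uw: subtract (-3/4w)·f_2 from 3/2uw + 9/4u - 1/2w - 1/2 → 9/4u + 9/4w^2 + 7/4w - 1/2
  leading term u: subtract (-9/8)·f_2 from 9/4u + 9/4w^2 + 7/4w - 1/2 → 9/4w^2 + 41/8w + 23/8
  leading term w^2: no divisor's leading term divides it; move 9/4w^2 to the remainder.
  leading term w: no divisor's leading term divides it; move 41/8w to the remainder.
  leading term 1: no divisor's leading term divides it; move 23/8 to the remainder.
  remainder 9/4w^2 + 41/8w + 23/8 ≠ 0; add h_4 = 9/4w^2 + 41/8w + 23/8 to the basis.

S(f_1,f_3): lcm = u^2w. S = -3u^2 - 7/3uv + 7/4uw + 10/3u - 1/2w^2 - 1/2w.
  leading term u^2: subtract (3/4)·f_1 from -3u^2 - 7/3uv + 7/4uw + 10/3u - 1/2w^2 - 1/2w → -7/3uv + 7/4uw + 67/12u - 1/2w^2 - 2w - 3/2
  leading term uv: subtract (7/6v)·f_2 from -7/3uv + 7/4uw + 67/12u - 1/2w^2 - 2w - 3/2 → 7/4uw + 67/12u - 7/2vw - 7/2v - 1/2w^2 - 2w - 3/2
  leading term uw: subtract (-7/8w)·f_2 from 7/4uw + 67/12u - 7/2vw - 7/2v - 1/2w^2 - 2w - 3/2 → 67/12u - 7/2vw - 7/2v + 17/8w^2 + 5/8w - 3/2
  leading term u: subtract (-67/24)·f_2 from 67/12u - 7/2vw - 7/2v + 17/8w^2 + 5/8w - 3/2 → -7/2vw - 7/2v + 17/8w^2 + 9w + 55/8
  leading term vw: no divisor's leading term divides it; move -7/2vw to the remainder.
  leading term v: no divisor's leading term divides it; move -7/2v to the remainder.
  leading term w^2: subtract (17/18)·h_4 from 17/8w^2 + 9w + 55/8 → 599/144w + 599/144
  leading term w: no divisor's leading term divides it; move 599/144w to the remainder.
  leading term 1: no divisor's leading term divides it; move 599/144 to the remainder.
  remainder -7/2vw - 7/2v + 599/144w + 599/144 ≠ 0; add h_5 = -7/2vw - 7/2v + 599/144w + 599/144 to the basis.

S(f_2,f_3): lcm = uw. S = -3u - 7/3v - 3/2w^2 - 1/2w + 10/3.
  leading term u: subtract (3/2)·f_2 from -3u - 7/3v - 3/2w^2 - 1/2w + 10/3 → -7/3v - 3/2w^2 - 5w - 7/6
  leading term v: no divisor's leading term divides it; move -7/3v to the remainder.
  leading term w^2: subtract (-2/3)·h_4 from -3/2w^2 - 5w - 7/6 → -19/12w + 3/4
  leading term w: no divisor's leading term divides it; move -19/12w to the remainder.
  leading term 1: no divisor's leading term divides it; move 3/4 to the remainder.
  remainder -7/3v - 19/12w + 3/4 ≠ 0; add h_6 = -7/3v - 19/12w + 3/4 to the basis.

The other S-polynomials (S(f_1,h_4), S(f_2,h_4), S(f_3,h_4), S(f_1,h_5), S(f_2,h_5), S(f_3,h_5), S(h_4,h_5), S(f_1,h_6), S(f_2,h_6), S(f_3,h_6), S(h_4,h_6), S(h_5,h_6)) all reduce to 0 modulo the current basis, so we have a Gröbner basis.
Inter-reduce: drop elements whose leading term is divisible by another's, tail-reduce, and make monic.
Reduced Gröbner basis: {u - 3/2w - 3/2, v + 19/28w - 9/28, w^2 + 41/18w + 23/18}.
Label its elements g_1 = u - 3/2w - 3/2, g_2 = v + 19/28w - 9/28, g_3 = w^2 + 41/18w + 23/18.

Reduce p = -2u - 4v + 16/7w - 12/7 modulo G:
  leading term u: subtract (-2)·g_1 from -2u - 4v + 16/7w - 12/7 → -4v - 5/7w - 33/7
  leading term v: subtract (-4)·g_2 from -4v - 5/7w - 33/7 → 2w - 6
  leading term w: no divisor's leading term divides it; move 2w to the remainder.
  leading term 1: no divisor's leading term divides it; move -6 to the remainder.
  normal form = 2w - 6.
The normal form is nonzero, so p ∉ I. Since p minus its normal form lies in I, I + (p) = I + (r) where r = 2w - 6; decide whether this ideal is the whole ring.
Run Buchberger on G together with r (pairs among the g_i already reduce to 0 since G is a Gröbner basis):
g_1 = u - 3/2w - 3/2, LT = u.
g_2 = v + 19/28w - 9/28, LT = v.
g_3 = w^2 + 41/18w + 23/18, LT = w^2.
r = 2w - 6, LT = w.

S(g_3,r): lcm = w^2. S = 95/18w + 23/18.
  leading term w: subtract (95/36)·r from 95/18w + 23/18 → 154/9
  leading term 1: no divisor's leading term divides it; move 154/9 to the remainder.
  remainder 154/9 ≠ 0; add m_5 = 154/9 to the basis.

The other S-polynomials (S(g_1,g_2), S(g_1,g_3), S(g_1,r), S(g_2,g_3), S(g_2,r), S(g_1,m_5), S(g_2,m_5), S(g_3,m_5), S(r,m_5)) all reduce to 0 modulo the current basis, so we have a Gröbner basis.
Inter-reduce: drop elements whose leading term is divisible by another's, tail-reduce, and make monic.
Reduced Gröbner basis: {1}.
The reduced Gröbner basis of I + (p) is {1}: the ideal is the whole ring, so the enlarged system has no common solution — adjoining p is inconsistent.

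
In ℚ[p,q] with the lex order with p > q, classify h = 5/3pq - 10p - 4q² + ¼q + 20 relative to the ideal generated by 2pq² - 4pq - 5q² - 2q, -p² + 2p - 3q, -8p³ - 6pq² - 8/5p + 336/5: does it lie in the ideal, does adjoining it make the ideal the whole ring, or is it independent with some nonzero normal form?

First compute the reduced Gröbner basis of I by Buchberger's algorithm.
f_1 = 2pq² - 4pq - 5q² - 2q, LT = pq².
f_2 = -p² + 2p - 3q, LT = p².
f_3 = -8p³ - 6pq² - 8/5p + 336/5, LT = p³.

S(f_1,f_2): lcm = p²q². S = -2p²q - ½pq² - pq - 3q³.
  leading term p²q: subtract (2q)·f_2 from -2p²q - ½pq² - pq - 3q³ → -½pq² - 5pq - 3q³ + 6q²
  leading term pq²: subtract (-¼)·f_1 from -½pq² - 5pq - 3q³ + 6q² → -6pq - 3q³ + 19/4q² - ½q
  leading term pq: no divisor's leading term divides it; move -6pq to the remainder.
  leading term q³: no divisor's leading term divides it; move -3q³ to the remainder.
  leading term q²: no divisor's leading term divides it; move 19/4q² to the remainder.
  leading term q: no divisor's leading term divides it; move -½q to the remainder.
  remainder -6pq - 3q³ + 19/4q² - ½q ≠ 0; add k_4 = -6pq - 3q³ + 19/4q² - ½q to the basis.

S(f_1,f_3): lcm = p³q². S = -2p³q - 5/2p²q² - p²q - ¾pq⁴ - ⅕pq² + 42/5q².
  leading term p³q: subtract (2pq)·f_2 from -2p³q - 5/2p²q² - p²q - ¾pq⁴ - ⅕pq² + 42/5q² → -5/2p²q² - 5p²q - ¾pq⁴ + 29/5pq² + 42/5q²
  leading term p²q²: subtract (-5/4p)·f_1 from -5/2p²q² - 5p²q - ¾pq⁴ + 29/5pq² + 42/5q² → -10p²q - ¾pq⁴ - 9/20pq² - 5/2pq + 42/5q²
  leading term p²q: subtract (10q)·f_2 from -10p²q - ¾pq⁴ - 9/20pq² - 5/2pq + 42/5q² → -¾pq⁴ - 9/20pq² - 45/2pq + 192/5q²
  leading term pq⁴: subtract (-⅜q²)·f_1 from -¾pq⁴ - 9/20pq² - 45/2pq + 192/5q² → -3/2pq³ - 9/20pq² - 45/2pq - 15/8q⁴ - ¾q³ + 192/5q²
  leading term pq³: subtract (-¾q)·f_1 from -3/2pq³ - 9/20pq² - 45/2pq - 15/8q⁴ - ¾q³ + 192/5q² → -69/20pq² - 45/2pq - 15/8q⁴ - 9/2q³ + 369/10q²
  leading term pq²: subtract (-69/40)·f_1 from -69/20pq² - 45/2pq - 15/8q⁴ - 9/2q³ + 369/10q² → -147/5pq - 15/8q⁴ - 9/2q³ + 1131/40q² - 69/20q
  leading term pq: subtract (49/10)·k_4 from -147/5pq - 15/8q⁴ - 9/2q³ + 1131/40q² - 69/20q → -15/8q⁴ + 51/5q³ + 5q² - q
  leading term q⁴: no divisor's leading term divides it; move -15/8q⁴ to the remainder.
  leading term q³: no divisor's leading term divides it; move 51/5q³ to the remainder.
  leading term q²: no divisor's leading term divides it; move 5q² to the remainder.
  leading term q: no divisor's leading term divides it; move -q to the remainder.
  remainder -15/8q⁴ + 51/5q³ + 5q² - q ≠ 0; add k_5 = -15/8q⁴ + 51/5q³ + 5q² - q to the basis.

S(f_2,f_3): lcm = p³. S = -2p² - ¾pq² + 3pq - ⅕p + 42/5.
  leading term p²: subtract (2)·f_2 from -2p² - ¾pq² + 3pq - ⅕p + 42/5 → -¾pq² + 3pq - 21/5p + 6q + 42/5
  leading term pq²: subtract (-⅜)·f_1 from -¾pq² + 3pq - 21/5p + 6q + 42/5 → 3/2pq - 21/5p - 15/8q² + 21/4q + 42/5
  leading term pq: subtract (-¼)·k_4 from 3/2pq - 21/5p - 15/8q² + 21/4q + 42/5 → -21/5p - ¾q³ - 11/16q² + 41/8q + 42/5
  leading term p: no divisor's leading term divides it; move -21/5p to the remainder.
  leading term q³: no divisor's leading term divides it; move -¾q³ to the remainder.
  leading term q²: no divisor's leading term divides it; move -11/16q² to the remainder.
  leading term q: no divisor's leading term divides it; move 41/8q to the remainder.
  leading term 1: no divisor's leading term divides it; move 42/5 to the remainder.
  remainder -21/5p - ¾q³ - 11/16q² + 41/8q + 42/5 ≠ 0; add k_6 = -21/5p - ¾q³ - 11/16q² + 41/8q + 42/5 to the basis.

S(f_1,k_4): lcm = pq². S = -2pq - ½q⁴ + 19/24q³ - 31/12q² - q.
  leading term pq: subtract (⅓)·k_4 from -2pq - ½q⁴ + 19/24q³ - 31/12q² - q → -½q⁴ + 43/24q³ - 25/6q² - ⅚q
  leading term q⁴: subtract (4/15)·k_5 from -½q⁴ + 43/24q³ - 25/6q² - ⅚q → -557/600q³ - 11/2q² - 17/30q
  leading term q³: no divisor's leading term divides it; move -557/600q³ to the remainder.
  leading term q²: no divisor's leading term divides it; move -11/2q² to the remainder.
  leading term q: no divisor's leading term divides it; move -17/30q to the remainder.
  remainder -557/600q³ - 11/2q² - 17/30q ≠ 0; add k_7 = -557/600q³ - 11/2q² - 17/30q to the basis.

S(f_3,k_4): lcm = p³q. S = -½p²q³ + 19/24p²q² - 1/12p²q + ¾pq³ + ⅕pq - 42/5q.
  leading term p²q³: subtract (-¼pq)·f_1 from -½p²q³ + 19/24p²q² - 1/12p²q + ¾pq³ + ⅕pq - 42/5q → -5/24p²q² - 1/12p²q - ½pq³ - ½pq² + ⅕pq - 42/5q
  leading term p²q²: subtract (-5/48p)·f_1 from -5/24p²q² - 1/12p²q - ½pq³ - ½pq² + ⅕pq - 42/5q → -½p²q - ½pq³ - 49/48pq² - 1/120pq - 42/5q
  leading term p²q: subtract (½q)·f_2 from -½p²q - ½pq³ - 49/48pq² - 1/120pq - 42/5q → -½pq³ - 49/48pq² - 121/120pq + 3/2q² - 42/5q
  leading term pq³: subtract (-¼q)·f_1 from -½pq³ - 49/48pq² - 121/120pq + 3/2q² - 42/5q → -97/48pq² - 121/120pq - 5/4q³ + q² - 42/5q
  leading term pq²: subtract (-97/96)·f_1 from -97/48pq² - 121/120pq - 5/4q³ + q² - 42/5q → -101/20pq - 5/4q³ - 389/96q² - 2501/240q
  leading term pq: subtract (101/120)·k_4 from -101/20pq - 5/4q³ - 389/96q² - 2501/240q → 51/40q³ - 161/20q² - 10q
  leading term q³: subtract (-765/557)·k_7 from 51/40q³ - 161/20q² - 10q → -173827/11140q² - 12007/1114q
  leading term q²: no divisor's leading term divides it; move -173827/11140q² to the remainder.
  leading term q: no divisor's leading term divides it; move -12007/1114q to the remainder.
  remainder -173827/11140q² - 12007/1114q ≠ 0; add k_8 = -173827/11140q² - 12007/1114q to the basis.

S(f_1,k_5): lcm = pq⁴. S = 86/25pq³ + 8/3pq² - 8/15pq - 5/2q⁴ - q³.
  leading term pq³: subtract (43/25q)·f_1 from 86/25pq³ + 8/3pq² - 8/15pq - 5/2q⁴ - q³ → 716/75pq² - 8/15pq - 5/2q⁴ + 38/5q³ + 86/25q²
  leading term pq²: subtract (358/75)·f_1 from 716/75pq² - 8/15pq - 5/2q⁴ + 38/5q³ + 86/25q² → 464/25pq - 5/2q⁴ + 38/5q³ + 2048/75q² + 716/75q
  leading term pq: subtract (-232/75)·k_4 from 464/25pq - 5/2q⁴ + 38/5q³ + 2048/75q² + 716/75q → -5/2q⁴ - 42/25q³ + 42q² + 8q
  leading term q⁴: subtract (4/3)·k_5 from -5/2q⁴ - 42/25q³ + 42q² + 8q → -382/25q³ + 106/3q² + 28/3q
  leading term q³: subtract (9168/557)·k_7 from -382/25q³ + 106/3q² + 28/3q → 210314/1671q² + 155908/8355q
  leading term q²: subtract (-4206280/521481)·k_8 from 210314/1671q² + 155908/8355q → -59342304/869135q
  leading term q: no divisor's leading term divides it; move -59342304/869135q to the remainder.
  remainder -59342304/869135q ≠ 0; add k_9 = -59342304/869135q to the basis.

The other S-polynomials (S(f_2,k_4), S(f_2,k_5), S(f_3,k_5), S(k_4,k_5), S(f_1,k_6), S(f_2,k_6), S(f_3,k_6), S(k_4,k_6), S(k_5,k_6), S(f_1,k_7), S(f_2,k_7), S(f_3,k_7), S(k_4,k_7), S(k_5,k_7), S(k_6,k_7), S(f_1,k_8), S(f_2,k_8), S(f_3,k_8), S(k_4,k_8), S(k_5,k_8), S(k_6,k_8), S(k_7,k_8), S(f_1,k_9), S(f_2,k_9), S(f_3,k_9), S(k_4,k_9), S(k_5,k_9), S(k_6,k_9), S(k_7,k_9), S(k_8,k_9)) all reduce to 0 modulo the current basis, so we have a Gröbner basis.
Inter-reduce: drop elements whose leading term is divisible by another's, tail-reduce, and make monic.
Reduced Gröbner basis: {p - 2, q}.
Label its elements g_1 = p - 2, g_2 = q.

Reduce h = 5/3pq - 10p - 4q² + ¼q + 20 modulo G:
  leading term pq: subtract (5/3q)·g_1 from 5/3pq - 10p - 4q² + ¼q + 20 → -10p - 4q² + 43/12q + 20
  leading term p: subtract (-10)·g_1 from -10p - 4q² + 43/12q + 20 → -4q² + 43/12q
  leading term q²: subtract (-4q)·g_2 from -4q² + 43/12q → 43/12q
  leading term q: subtract (43/12)·g_2 from 43/12q → 0
  normal form = 0.
Since the normal form is 0, h ∈ I.

The remainder on division by a Gröbner basis is unique — it is the normal form.

5/3pq - 10p - 4q² + ¼q + 20 lies in I (it reduces to 0).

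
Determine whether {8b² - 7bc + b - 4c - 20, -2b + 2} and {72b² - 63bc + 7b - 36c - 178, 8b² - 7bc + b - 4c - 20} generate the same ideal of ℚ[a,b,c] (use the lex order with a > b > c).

Yes, the ideals are equal.

Equality of ideals is decidable: compute both reduced Gröbner bases (unique for the ordering) and check whether they agree.
Buchberger on the first generating set:
f_1 = 8b² - 7bc + b - 4c - 20, LT = b².
f_2 = -2b + 2, LT = b.

S(f_1,f_2): lcm = b². S = -⅞bc + 9/8b - ½c - 5/2.
  leading term bc: subtract (7/16c)·f_2 from -⅞bc + 9/8b - ½c - 5/2 → 9/8b - 11/8c - 5/2
  leading term b: subtract (-9/16)·f_2 from 9/8b - 11/8c - 5/2 → -11/8c - 11/8
  leading term c: no divisor's leading term divides it; move -11/8c to the remainder.
  leading term 1: no divisor's leading term divides it; move -11/8 to the remainder.
  remainder -11/8c - 11/8 ≠ 0; add g_3 = -11/8c - 11/8 to the basis.

S(f_1,g_3): leading monomials are coprime, so the S-polynomial reduces to 0 (Buchberger's first criterion).
S(f_2,g_3): leading monomials are coprime, so the S-polynomial reduces to 0 (Buchberger's first criterion).
Every S-polynomial of the final basis reduces to 0, so we have a Gröbner basis.
Inter-reduce: drop elements whose leading term is divisible by another's, tail-reduce, and make monic.
Reduced Gröbner basis: {b - 1, c + 1}.

Buchberger on the second generating set:
h_1 = 72b² - 63bc + 7b - 36c - 178, LT = b².
h_2 = 8b² - 7bc + b - 4c - 20, LT = b².

S(h_1,h_2): lcm = b². S = -1/36b + 1/36.
  leading term b: no divisor's leading term divides it; move -1/36b to the remainder.
  leading term 1: no divisor's leading term divides it; move 1/36 to the remainder.
  remainder -1/36b + 1/36 ≠ 0; add k_3 = -1/36b + 1/36 to the basis.

S(h_1,k_3): lcm = b². S = -⅞bc + 79/72b - ½c - 89/36.
  leading term bc: subtract (63/2c)·k_3 from -⅞bc + 79/72b - ½c - 89/36 → 79/72b - 11/8c - 89/36
  leading term b: subtract (-79/2)·k_3 from 79/72b - 11/8c - 89/36 → -11/8c - 11/8
  leading term c: no divisor's leading term divides it; move -11/8c to the remainder.
  leading term 1: no divisor's leading term divides it; move -11/8 to the remainder.
  remainder -11/8c - 11/8 ≠ 0; add k_4 = -11/8c - 11/8 to the basis.

S(h_2,k_3): lcm = b². S = -⅞bc + 9/8b - ½c - 5/2.
  leading term bc: subtract (63/2c)·k_3 from -⅞bc + 9/8b - ½c - 5/2 → 9/8b - 11/8c - 5/2
  leading term b: subtract (-81/2)·k_3 from 9/8b - 11/8c - 5/2 → -11/8c - 11/8
  leading term c: subtract (1)·k_4 from -11/8c - 11/8 → 0
  remainder 0.

S(h_1,k_4): leading monomials are coprime, so the S-polynomial reduces to 0 (Buchberger's first criterion).
S(h_2,k_4): leading monomials are coprime, so the S-polynomial reduces to 0 (Buchberger's first criterion).
S(k_3,k_4): leading monomials are coprime, so the S-polynomial reduces to 0 (Buchberger's first criterion).
Every S-polynomial of the final basis reduces to 0, so we have a Gröbner basis.
Inter-reduce: drop elements whose leading term is divisible by another's, tail-reduce, and make monic.
Reduced Gröbner basis: {b - 1, c + 1}.

The two bases agree; hence the ideals are identical.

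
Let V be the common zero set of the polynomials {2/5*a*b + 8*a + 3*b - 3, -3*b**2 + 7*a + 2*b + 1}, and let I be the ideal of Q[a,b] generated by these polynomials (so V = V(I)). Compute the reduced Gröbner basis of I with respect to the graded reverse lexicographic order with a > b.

f_1 = 2/5*a*b + 8*a + 3*b - 3, LT = a*b.
f_2 = -3*b**2 + 7*a + 2*b + 1, LT = b**2.

S(f_1,f_2): lcm = a*b**2. S = 7/3*a**2 + 62/3*a*b + 15/2*b**2 + 1/3*a - 15/2*b.
  leading term a**2: no divisor's leading term divides it; move 7/3*a**2 to the remainder.
  leading term a*b: subtract (155/3)·f_1 from 62/3*a*b + 15/2*b**2 + 1/3*a - 15/2*b → 15/2*b**2 - 413*a - 325/2*b + 155
  leading term b**2: subtract (-5/2)·f_2 from 15/2*b**2 - 413*a - 325/2*b + 155 → -791/2*a - 315/2*b + 315/2
  leading term a: no divisor's leading term divides it; move -791/2*a to the remainder.
  leading term b: no divisor's leading term divides it; move -315/2*b to the remainder.
  leading term 1: no divisor's leading term divides it; move 315/2 to the remainder.
  remainder 7/3*a**2 - 791/2*a - 315/2*b + 315/2 ≠ 0; add g_3 = 7/3*a**2 - 791/2*a - 315/2*b + 315/2 to the basis.

S(f_1,g_3): lcm = a**2*b. S = 20*a**2 + 177*a*b + 135/2*b**2 - 15/2*a - 135/2*b.
  leading term a**2: subtract (60/7)·g_3 from 20*a**2 + 177*a*b + 135/2*b**2 - 15/2*a - 135/2*b → 177*a*b + 135/2*b**2 + 6765/2*a + 2565/2*b - 1350
  leading term a*b: subtract (885/2)·f_1 from 177*a*b + 135/2*b**2 + 6765/2*a + 2565/2*b - 1350 → 135/2*b**2 - 315/2*a - 45*b - 45/2
  leading term b**2: subtract (-45/2)·f_2 from 135/2*b**2 - 315/2*a - 45*b - 45/2 → 0
  remainder 0.

S(f_2,g_3): leading monomials are coprime, so the S-polynomial reduces to 0 (Buchberger's first criterion).
Every S-polynomial of the final basis reduces to 0, so we have a Gröbner basis.

G = {a**2 - 339/2*a - 135/2*b + 135/2, a*b + 20*a + 15/2*b - 15/2, b**2 - 7/3*a - 2/3*b - 1/3}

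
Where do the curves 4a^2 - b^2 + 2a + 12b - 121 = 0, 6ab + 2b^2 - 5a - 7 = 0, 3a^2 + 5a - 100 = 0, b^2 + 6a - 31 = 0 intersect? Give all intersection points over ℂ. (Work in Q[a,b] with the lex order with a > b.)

Compute a lex Gröbner basis by Buchberger's algorithm.
f_1 = 4a^2 + 2a - b^2 + 12b - 121, LT = a^2.
f_2 = 6ab - 5a + 2b^2 - 7, LT = ab.
f_3 = 3a^2 + 5a - 100, LT = a^2.
f_4 = 6a + b^2 - 31, LT = a.

S(f_1,f_2): lcm = a^2b. S = 5/6a^2 - 1/3ab^2 + 1/2ab + 7/6a - 1/4b^3 + 3b^2 - 121/4b.
  reduce S modulo (f_1, f_2, f_3, f_4):
  remainder -5/36b^3 + 965/324b^2 - 1193/36b + 9817/324 ≠ 0; add h_5 = -5/36b^3 + 965/324b^2 - 1193/36b + 9817/324 to the basis.

S(f_1,f_3): lcm = a^2. S = -7/6a - 1/4b^2 + 3b + 37/12.
  reduce S modulo (f_1, f_2, f_3, f_4, h_5):
  remainder -1/18b^2 + 3b - 53/18 ≠ 0; add h_6 = -1/18b^2 + 3b - 53/18 to the basis.

S(f_1,f_4): lcm = a^2. S = -1/6ab^2 + 17/3a - 1/4b^2 + 3b - 121/4.
  reduce S modulo (f_1, f_2, f_3, f_4, h_5, h_6):
  remainder -283/40b + 283/40 ≠ 0; add h_7 = -283/40b + 283/40 to the basis.

The other S-polynomials (S(f_2,f_3), S(f_2,f_4), S(f_3,f_4), S(f_1,h_5), S(f_2,h_5), S(f_3,h_5), S(f_4,h_5), S(f_1,h_6), S(f_2,h_6), S(f_3,h_6), S(f_4,h_6), S(h_5,h_6), S(f_1,h_7), S(f_2,h_7), S(f_3,h_7), S(f_4,h_7), S(h_5,h_7), S(h_6,h_7)) all reduce to 0 modulo the current basis, so we have a Gröbner basis.
Inter-reduce: drop elements whose leading term is divisible by another's, tail-reduce, and make monic.
Reduced Gröbner basis: {a - 5, b - 1}.

Since the basis is lex-ordered, b - 1 is univariate in b. Its roots are {1}. Back-substituting each root into the other basis elements fixes the other coordinates.
  b = 1: the earlier basis element becomes a - 5 = 0, giving a = 5 — point (5, 1).

{(5, 1)}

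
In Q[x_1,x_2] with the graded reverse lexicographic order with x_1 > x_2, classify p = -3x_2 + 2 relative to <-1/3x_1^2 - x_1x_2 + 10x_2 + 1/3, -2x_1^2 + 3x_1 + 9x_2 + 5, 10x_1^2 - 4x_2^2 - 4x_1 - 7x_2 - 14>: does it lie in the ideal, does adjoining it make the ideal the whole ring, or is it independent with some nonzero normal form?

Adjoining -3x_2 + 2 makes the ideal the whole ring: the system is inconsistent.

First compute the reduced Gröbner basis of I by Buchberger's algorithm.
f_1 = -1/3x_1^2 - x_1x_2 + 10x_2 + 1/3, LT = x_1^2.
f_2 = -2x_1^2 + 3x_1 + 9x_2 + 5, LT = x_1^2.
f_3 = 10x_1^2 - 4x_2^2 - 4x_1 - 7x_2 - 14, LT = x_1^2.

S(f_1,f_2): lcm = x_1^2. S = 3x_1x_2 + 3/2x_1 - 51/2x_2 + 3/2.
  leading term x_1x_2: no divisor's leading term divides it; move 3x_1x_2 to the remainder.
  leading term x_1: no divisor's leading term divides it; move 3/2x_1 to the remainder.
  leading term x_2: no divisor's leading term divides it; move -51/2x_2 to the remainder.
  leading term 1: no divisor's leading term divides it; move 3/2 to the remainder.
  remainder 3x_1x_2 + 3/2x_1 - 51/2x_2 + 3/2 ≠ 0; add h_4 = 3x_1x_2 + 3/2x_1 - 51/2x_2 + 3/2 to the basis.

S(f_1,f_3): lcm = x_1^2. S = 3x_1x_2 + 2/5x_2^2 + 2/5x_1 - 293/10x_2 + 2/5.
  leading term x_1x_2: subtract (1)·h_4 from 3x_1x_2 + 2/5x_2^2 + 2/5x_1 - 293/10x_2 + 2/5 → 2/5x_2^2 - 11/10x_1 - 19/5x_2 - 11/10
  leading term x_2^2: no divisor's leading term divides it; move 2/5x_2^2 to the remainder.
  leading term x_1: no divisor's leading term divides it; move -11/10x_1 to the remainder.
  leading term x_2: no divisor's leading term divides it; move -19/5x_2 to the remainder.
  leading term 1: no divisor's leading term divides it; move -11/10 to the remainder.
  remainder 2/5x_2^2 - 11/10x_1 - 19/5x_2 - 11/10 ≠ 0; add h_5 = 2/5x_2^2 - 11/10x_1 - 19/5x_2 - 11/10 to the basis.

S(f_1,h_4): lcm = x_1^2x_2. S = 3x_1x_2^2 - 1/2x_1^2 + 17/2x_1x_2 - 30x_2^2 - 1/2x_1 - x_2.
  leading term x_1x_2^2: subtract (x_2)·h_4 from 3x_1x_2^2 - 1/2x_1^2 + 17/2x_1x_2 - 30x_2^2 - 1/2x_1 - x_2 → -1/2x_1^2 + 7x_1x_2 - 9/2x_2^2 - 1/2x_1 - 5/2x_2
  leading term x_1^2: subtract (3/2)·f_1 from -1/2x_1^2 + 7x_1x_2 - 9/2x_2^2 - 1/2x_1 - 5/2x_2 → 17/2x_1x_2 - 9/2x_2^2 - 1/2x_1 - 35/2x_2 - 1/2
  leading term x_1x_2: subtract (17/6)·h_4 from 17/2x_1x_2 - 9/2x_2^2 - 1/2x_1 - 35/2x_2 - 1/2 → -9/2x_2^2 - 19/4x_1 + 219/4x_2 - 19/4
  leading term x_2^2: subtract (-45/4)·h_5 from -9/2x_2^2 - 19/4x_1 + 219/4x_2 - 19/4 → -137/8x_1 + 12x_2 - 137/8
  leading term x_1: no divisor's leading term divides it; move -137/8x_1 to the remainder.
  leading term x_2: no divisor's leading term divides it; move 12x_2 to the remainder.
  leading term 1: no divisor's leading term divides it; move -137/8 to the remainder.
  remainder -137/8x_1 + 12x_2 - 137/8 ≠ 0; add h_6 = -137/8x_1 + 12x_2 - 137/8 to the basis.

S(h_4,h_5): lcm = x_1x_2^2. S = 11/4x_1^2 + 10x_1x_2 - 17/2x_2^2 + 11/4x_1 + 1/2x_2.
  leading term x_1^2: subtract (-33/4)·f_1 from 11/4x_1^2 + 10x_1x_2 - 17/2x_2^2 + 11/4x_1 + 1/2x_2 → 7/4x_1x_2 - 17/2x_2^2 + 11/4x_1 + 83x_2 + 11/4
  leading term x_1x_2: subtract (7/12)·h_4 from 7/4x_1x_2 - 17/2x_2^2 + 11/4x_1 + 83x_2 + 11/4 → -17/2x_2^2 + 15/8x_1 + 783/8x_2 + 15/8
  leading term x_2^2: subtract (-85/4)·h_5 from -17/2x_2^2 + 15/8x_1 + 783/8x_2 + 15/8 → -43/2x_1 + 137/8x_2 - 43/2
  leading term x_1: subtract (172/137)·h_6 from -43/2x_1 + 137/8x_2 - 43/2 → 2257/1096x_2
  leading term x_2: no divisor's leading term divides it; move 2257/1096x_2 to the remainder.
  remainder 2257/1096x_2 ≠ 0; add h_7 = 2257/1096x_2 to the basis.

The other S-polynomials (S(f_2,f_3), S(f_2,h_4), S(f_3,h_4), S(f_1,h_5), S(f_2,h_5), S(f_3,h_5), S(f_1,h_6), S(f_2,h_6), S(f_3,h_6), S(h_4,h_6), S(h_5,h_6), S(f_1,h_7), S(f_2,h_7), S(f_3,h_7), S(h_4,h_7), S(h_5,h_7), S(h_6,h_7)) all reduce to 0 modulo the current basis, so we have a Gröbner basis.
Inter-reduce: drop elements whose leading term is divisible by another's, tail-reduce, and make monic.
Reduced Gröbner basis: {x_1 + 1, x_2}.
Label its elements g_1 = x_1 + 1, g_2 = x_2.

Reduce p = -3x_2 + 2 modulo G:
  leading term x_2: subtract (-3)·g_2 from -3x_2 + 2 → 2
  leading term 1: no divisor's leading term divides it; move 2 to the remainder.
  normal form = 2.
The normal form is nonzero, so p ∉ I. Since p minus its normal form lies in I, I + (p) = I + (r) where r = 2; decide whether this ideal is the whole ring.
Here r = 2 is a nonzero constant, hence a unit: 1 ∈ I + (p), the Gröbner basis of I + (p) is {1}, and the enlarged system has no common solution — adjoining p is inconsistent.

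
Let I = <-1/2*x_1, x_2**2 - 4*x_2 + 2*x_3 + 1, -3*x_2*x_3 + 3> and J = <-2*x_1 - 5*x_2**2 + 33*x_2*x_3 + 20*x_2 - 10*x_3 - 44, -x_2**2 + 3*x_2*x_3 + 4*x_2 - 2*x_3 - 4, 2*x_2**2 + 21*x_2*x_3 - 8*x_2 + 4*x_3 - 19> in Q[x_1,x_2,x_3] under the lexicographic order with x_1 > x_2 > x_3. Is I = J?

No, the ideals differ.

Since reduced Gröbner bases are canonical representatives of ideals under a given ordering, it suffices to compute and compare them.
Buchberger on the first generating set:
f_1 = -1/2*x_1, LT = x_1.
f_2 = x_2**2 - 4*x_2 + 2*x_3 + 1, LT = x_2**2.
f_3 = -3*x_2*x_3 + 3, LT = x_2*x_3.

S(f_2,f_3): lcm = x_2**2*x_3. S = -4*x_2*x_3 + x_2 + 2*x_3**2 + x_3.
  leading term x_2*x_3: subtract (4/3)·f_3 from -4*x_2*x_3 + x_2 + 2*x_3**2 + x_3 → x_2 + 2*x_3**2 + x_3 - 4
  leading term x_2: no divisor's leading term divides it; move x_2 to the remainder.
  leading term x_3**2: no divisor's leading term divides it; move 2*x_3**2 to the remainder.
  leading term x_3: no divisor's leading term divides it; move x_3 to the remainder.
  leading term 1: no divisor's leading term divides it; move -4 to the remainder.
  remainder x_2 + 2*x_3**2 + x_3 - 4 ≠ 0; add g_4 = x_2 + 2*x_3**2 + x_3 - 4 to the basis.

S(f_3,g_4): lcm = x_2*x_3. S = -2*x_3**3 - x_3**2 + 4*x_3 - 1.
  leading term x_3**3: no divisor's leading term divides it; move -2*x_3**3 to the remainder.
  leading term x_3**2: no divisor's leading term divides it; move -x_3**2 to the remainder.
  leading term x_3: no divisor's leading term divides it; move 4*x_3 to the remainder.
  leading term 1: no divisor's leading term divides it; move -1 to the remainder.
  remainder -2*x_3**3 - x_3**2 + 4*x_3 - 1 ≠ 0; add g_5 = -2*x_3**3 - x_3**2 + 4*x_3 - 1 to the basis.

The other S-polynomials (S(f_1,f_2), S(f_1,f_3), S(f_1,g_4), S(f_2,g_4), S(f_1,g_5), S(f_2,g_5), S(f_3,g_5), S(g_4,g_5)) all reduce to 0 modulo the current basis, so we have a Gröbner basis.
Inter-reduce: drop elements whose leading term is divisible by another's, tail-reduce, and make monic.
Reduced Gröbner basis: {x_1, x_2 + 2*x_3**2 + x_3 - 4, x_3**3 + 1/2*x_3**2 - 2*x_3 + 1/2}.

Buchberger on the second generating set:
h_1 = -2*x_1 - 5*x_2**2 + 33*x_2*x_3 + 20*x_2 - 10*x_3 - 44, LT = x_1.
h_2 = -x_2**2 + 3*x_2*x_3 + 4*x_2 - 2*x_3 - 4, LT = x_2**2.
h_3 = 2*x_2**2 + 21*x_2*x_3 - 8*x_2 + 4*x_3 - 19, LT = x_2**2.

S(h_2,h_3): lcm = x_2**2. S = -27/2*x_2*x_3 + 27/2.
  leading term x_2*x_3: no divisor's leading term divides it; move -27/2*x_2*x_3 to the remainder.
  leading term 1: no divisor's leading term divides it; move 27/2 to the remainder.
  remainder -27/2*x_2*x_3 + 27/2 ≠ 0; add k_4 = -27/2*x_2*x_3 + 27/2 to the basis.

S(h_2,k_4): lcm = x_2**2*x_3. S = -3*x_2*x_3**2 - 4*x_2*x_3 + x_2 + 2*x_3**2 + 4*x_3.
  leading term x_2*x_3**2: subtract (2/9*x_3)·k_4 from -3*x_2*x_3**2 - 4*x_2*x_3 + x_2 + 2*x_3**2 + 4*x_3 → -4*x_2*x_3 + x_2 + 2*x_3**2 + x_3
  leading term x_2*x_3: subtract (8/27)·k_4 from -4*x_2*x_3 + x_2 + 2*x_3**2 + x_3 → x_2 + 2*x_3**2 + x_3 - 4
  leading term x_2: no divisor's leading term divides it; move x_2 to the remainder.
  leading term x_3**2: no divisor's leading term divides it; move 2*x_3**2 to the remainder.
  leading term x_3: no divisor's leading term divides it; move x_3 to the remainder.
  leading term 1: no divisor's leading term divides it; move -4 to the remainder.
  remainder x_2 + 2*x_3**2 + x_3 - 4 ≠ 0; add k_5 = x_2 + 2*x_3**2 + x_3 - 4 to the basis.

S(k_4,k_5): lcm = x_2*x_3. S = -2*x_3**3 - x_3**2 + 4*x_3 - 1.
  leading term x_3**3: no divisor's leading term divides it; move -2*x_3**3 to the remainder.
  leading term x_3**2: no divisor's leading term divides it; move -x_3**2 to the remainder.
  leading term x_3: no divisor's leading term divides it; move 4*x_3 to the remainder.
  leading term 1: no divisor's leading term divides it; move -1 to the remainder.
  remainder -2*x_3**3 - x_3**2 + 4*x_3 - 1 ≠ 0; add k_6 = -2*x_3**3 - x_3**2 + 4*x_3 - 1 to the basis.

The other S-polynomials (S(h_1,h_2), S(h_1,h_3), S(h_1,k_4), S(h_3,k_4), S(h_1,k_5), S(h_2,k_5), S(h_3,k_5), S(h_1,k_6), S(h_2,k_6), S(h_3,k_6), S(k_4,k_6), S(k_5,k_6)) all reduce to 0 modulo the current basis, so we have a Gröbner basis.
Inter-reduce: drop elements whose leading term is divisible by another's, tail-reduce, and make monic.
Reduced Gröbner basis: {x_1 + 3, x_2 + 2*x_3**2 + x_3 - 4, x_3**3 + 1/2*x_3**2 - 2*x_3 + 1/2}.

Since the reduced bases disagree, the two ideals are not the same.
The choice of monomial ordering does not affect the verdict — as long as both bases are computed under the same ordering, their equality decides ideal equality.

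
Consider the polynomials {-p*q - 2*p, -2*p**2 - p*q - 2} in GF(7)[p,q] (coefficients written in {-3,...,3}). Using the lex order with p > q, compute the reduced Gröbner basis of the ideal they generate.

G = {p**2 - p + 1, q + 2}

f_1 = -p*q - 2*p, LT = p*q.
f_2 = -2*p**2 - p*q - 2, LT = p**2.

S(f_1,f_2): lcm = p**2*q. S = 2*p**2 + 3*p*q**2 - q.
  leading term p**2: subtract (-1)·f_2 from 2*p**2 + 3*p*q**2 - q → 3*p*q**2 - p*q - q - 2
  leading term p*q**2: subtract (-3*q)·f_1 from 3*p*q**2 - p*q - q - 2 → -q - 2
  leading term q: no divisor's leading term divides it; move -q to the remainder.
  leading term 1: no divisor's leading term divides it; move -2 to the remainder.
  remainder -q - 2 ≠ 0; add g_3 = -q - 2 to the basis.

The other S-polynomials (S(f_1,g_3), S(f_2,g_3)) all reduce to 0 modulo the current basis, so we have a Gröbner basis.
Inter-reduce: drop elements whose leading term is divisible by another's, tail-reduce, and make monic.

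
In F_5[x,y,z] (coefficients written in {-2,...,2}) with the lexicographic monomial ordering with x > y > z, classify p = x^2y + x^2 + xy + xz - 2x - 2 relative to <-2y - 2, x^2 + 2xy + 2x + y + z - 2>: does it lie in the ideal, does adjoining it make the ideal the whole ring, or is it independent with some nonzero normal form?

First compute the reduced Gröbner basis of I by Buchberger's algorithm.
f_1 = -2y - 2, LT = y.
f_2 = x^2 + 2xy + 2x + y + z - 2, LT = x^2.

The S-polynomials (S(f_1,f_2)) all reduce to 0 modulo the current basis, so we have a Gröbner basis.
Inter-reduce: drop elements whose leading term is divisible by another's, tail-reduce, and make monic.
Reduced Gröbner basis: {x^2 + z + 2, y + 1}.
Label its elements g_1 = x^2 + z + 2, g_2 = y + 1.

Reduce p = x^2y + x^2 + xy + xz - 2x - 2 modulo G:
  leading term x^2y: subtract (y)·g_1 from x^2y + x^2 + xy + xz - 2x - 2 → x^2 + xy + xz - 2x - yz - 2y - 2
  leading term x^2: subtract (1)·g_1 from x^2 + xy + xz - 2x - yz - 2y - 2 → xy + xz - 2x - yz - 2y - z + 1
  leading term xy: subtract (x)·g_2 from xy + xz - 2x - yz - 2y - z + 1 → xz + 2x - yz - 2y - z + 1
  leading term xz: no divisor's leading term divides it; move xz to the remainder.
  leading term x: no divisor's leading term divides it; move 2x to the remainder.
  leading term yz: subtract (-z)·g_2 from -yz - 2y - z + 1 → -2y + 1
  leading term y: subtract (-2)·g_2 from -2y + 1 → -2
  leading term 1: no divisor's leading term divides it; move -2 to the remainder.
  normal form = xz + 2x - 2.
The normal form is nonzero, so p ∉ I. Since p minus its normal form lies in I, I + (p) = I + (r) where r = xz + 2x - 2; decide whether this ideal is the whole ring.
Run Buchberger on G together with r (pairs among the g_i already reduce to 0 since G is a Gröbner basis):
g_1 = x^2 + z + 2, LT = x^2.
g_2 = y + 1, LT = y.
r = xz + 2x - 2, LT = xz.

S(g_1,r): lcm = x^2z. S = -2x^2 + 2x + z^2 + 2z.
  leading term x^2: subtract (-2)·g_1 from -2x^2 + 2x + z^2 + 2z → 2x + z^2 - z - 1
  leading term x: no divisor's leading term divides it; move 2x to the remainder.
  leading term z^2: no divisor's leading term divides it; move z^2 to the remainder.
  leading term z: no divisor's leading term divides it; move -z to the remainder.
  leading term 1: no divisor's leading term divides it; move -1 to the remainder.
  remainder 2x + z^2 - z - 1 ≠ 0; add m_4 = 2x + z^2 - z - 1 to the basis.

S(r,m_4): lcm = xz. S = 2x + 2z^3 - 2z^2 - 2z - 2.
  leading term x: subtract (1)·m_4 from 2x + 2z^3 - 2z^2 - 2z - 2 → 2z^3 + 2z^2 - z - 1
  leading term z^3: no divisor's leading term divides it; move 2z^3 to the remainder.
  leading term z^2: no divisor's leading term divides it; move 2z^2 to the remainder.
  leading term z: no divisor's leading term divides it; move -z to the remainder.
  leading term 1: no divisor's leading term divides it; move -1 to the remainder.
  remainder 2z^3 + 2z^2 - z - 1 ≠ 0; add m_5 = 2z^3 + 2z^2 - z - 1 to the basis.

The other S-polynomials (S(g_1,g_2), S(g_2,r), S(g_1,m_4), S(g_2,m_4), S(g_1,m_5), S(g_2,m_5), S(r,m_5), S(m_4,m_5)) all reduce to 0 modulo the current basis, so we have a Gröbner basis.
Inter-reduce: drop elements whose leading term is divisible by another's, tail-reduce, and make monic.
Reduced Gröbner basis: {x - 2z^2 + 2z + 2, y + 1, z^3 + z^2 + 2z + 2}.
The reduced Gröbner basis of I + (p) is {x - 2z^2 + 2z + 2, y + 1, z^3 + z^2 + 2z + 2} ≠ {1}, a proper ideal, so the enlarged system stays consistent: p is independent of I, with normal form xz + 2x - 2.

Ideal membership is decidable via reduction modulo a Gröbner basis.

x^2y + x^2 + xy + xz - 2x - 2 is independent of I; its normal form modulo I is xz + 2x - 2.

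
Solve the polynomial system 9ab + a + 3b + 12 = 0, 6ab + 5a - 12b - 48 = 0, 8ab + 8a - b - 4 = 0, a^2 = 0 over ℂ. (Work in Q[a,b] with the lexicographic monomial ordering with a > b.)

{(0, -4)}

Compute a lex Gröbner basis by Buchberger's algorithm.
f_1 = 9ab + a + 3b + 12, LT = ab.
f_2 = 6ab + 5a - 12b - 48, LT = ab.
f_3 = 8ab + 8a - b - 4, LT = ab.
f_4 = a^2, LT = a^2.

S(f_1,f_2): lcm = ab. S = -13/18a + 7/3b + 28/3.
  leading term a: no divisor's leading term divides it; move -13/18a to the remainder.
  leading term b: no divisor's leading term divides it; move 7/3b to the remainder.
  leading term 1: no divisor's leading term divides it; move 28/3 to the remainder.
  remainder -13/18a + 7/3b + 28/3 ≠ 0; add h_5 = -13/18a + 7/3b + 28/3 to the basis.

S(f_1,f_3): lcm = ab. S = -8/9a + 11/24b + 11/6.
  leading term a: subtract (16/13)·h_5 from -8/9a + 11/24b + 11/6 → -251/104b - 251/26
  leading term b: no divisor's leading term divides it; move -251/104b to the remainder.
  leading term 1: no divisor's leading term divides it; move -251/26 to the remainder.
  remainder -251/104b - 251/26 ≠ 0; add h_6 = -251/104b - 251/26 to the basis.

S(f_1,f_4): lcm = a^2b. S = 1/9a^2 + 1/3ab + 4/3a.
  leading term a^2: subtract (1/9)·f_4 from 1/9a^2 + 1/3ab + 4/3a → 1/3ab + 4/3a
  leading term ab: subtract (1/27)·f_1 from 1/3ab + 4/3a → 35/27a - 1/9b - 4/9
  leading term a: subtract (-70/39)·h_5 from 35/27a - 1/9b - 4/9 → 53/13b + 212/13
  leading term b: subtract (-424/251)·h_6 from 53/13b + 212/13 → 0
  remainder 0.

S(f_2,f_3): lcm = ab. S = -1/6a - 15/8b - 15/2.
  leading term a: subtract (3/13)·h_5 from -1/6a - 15/8b - 15/2 → -251/104b - 251/26
  leading term b: subtract (1)·h_6 from -251/104b - 251/26 → 0
  remainder 0.

S(f_2,f_4): lcm = a^2b. S = 5/6a^2 - 2ab - 8a.
  leading term a^2: subtract (5/6)·f_4 from 5/6a^2 - 2ab - 8a → -2ab - 8a
  leading term ab: subtract (-2/9)·f_1 from -2ab - 8a → -70/9a + 2/3b + 8/3
  leading term a: subtract (140/13)·h_5 from -70/9a + 2/3b + 8/3 → -318/13b - 1272/13
  leading term b: subtract (2544/251)·h_6 from -318/13b - 1272/13 → 0
  remainder 0.

S(f_3,f_4): lcm = a^2b. S = a^2 - 1/8ab - 1/2a.
  leading term a^2: subtract (1)·f_4 from a^2 - 1/8ab - 1/2a → -1/8ab - 1/2a
  leading term ab: subtract (-1/72)·f_1 from -1/8ab - 1/2a → -35/72a + 1/24b + 1/6
  leading term a: subtract (35/52)·h_5 from -35/72a + 1/24b + 1/6 → -159/104b - 159/26
  leading term b: subtract (159/251)·h_6 from -159/104b - 159/26 → 0
  remainder 0.

S(f_1,h_5): lcm = ab. S = 1/9a + 42/13b^2 + 517/39b + 4/3.
  leading term a: subtract (-2/13)·h_5 from 1/9a + 42/13b^2 + 517/39b + 4/3 → 42/13b^2 + 177/13b + 36/13
  leading term b^2: subtract (-336/251b)·h_6 from 42/13b^2 + 177/13b + 36/13 → 9/13b + 36/13
  leading term b: subtract (-72/251)·h_6 from 9/13b + 36/13 → 0
  remainder 0.

S(f_2,h_5): lcm = ab. S = 5/6a + 42/13b^2 + 142/13b - 8.
  leading term a: subtract (-15/13)·h_5 from 5/6a + 42/13b^2 + 142/13b - 8 → 42/13b^2 + 177/13b + 36/13
  leading term b^2: subtract (-336/251b)·h_6 from 42/13b^2 + 177/13b + 36/13 → 9/13b + 36/13
  leading term b: subtract (-72/251)·h_6 from 9/13b + 36/13 → 0
  remainder 0.

S(f_3,h_5): lcm = ab. S = a + 42/13b^2 + 1331/104b - 1/2.
  leading term a: subtract (-18/13)·h_5 from a + 42/13b^2 + 1331/104b - 1/2 → 42/13b^2 + 1667/104b + 323/26
  leading term b^2: subtract (-336/251b)·h_6 from 42/13b^2 + 1667/104b + 323/26 → 323/104b + 323/26
  leading term b: subtract (-323/251)·h_6 from 323/104b + 323/26 → 0
  remainder 0.

S(f_4,h_5): lcm = a^2. S = 42/13ab + 168/13a.
  leading term ab: subtract (14/39)·f_1 from 42/13ab + 168/13a → 490/39a - 14/13b - 56/13
  leading term a: subtract (-2940/169)·h_5 from 490/39a - 14/13b - 56/13 → 6678/169b + 26712/169
  leading term b: subtract (-53424/3263)·h_6 from 6678/169b + 26712/169 → 0
  remainder 0.

S(f_1,h_6): lcm = ab. S = -35/9a + 1/3b + 4/3.
  leading term a: subtract (70/13)·h_5 from -35/9a + 1/3b + 4/3 → -159/13b - 636/13
  leading term b: subtract (1272/251)·h_6 from -159/13b - 636/13 → 0
  remainder 0.

S(f_2,h_6): lcm = ab. S = -19/6a - 2b - 8.
  leading term a: subtract (57/13)·h_5 from -19/6a - 2b - 8 → -159/13b - 636/13
  leading term b: subtract (1272/251)·h_6 from -159/13b - 636/13 → 0
  remainder 0.

S(f_3,h_6): lcm = ab. S = -3a - 1/8b - 1/2.
  leading term a: subtract (54/13)·h_5 from -3a - 1/8b - 1/2 → -1021/104b - 1021/26
  leading term b: subtract (1021/251)·h_6 from -1021/104b - 1021/26 → 0
  remainder 0.

S(f_4,h_6): leading monomials are coprime, so the S-polynomial reduces to 0 (Buchberger's first criterion).
S(h_5,h_6): leading monomials are coprime, so the S-polynomial reduces to 0 (Buchberger's first criterion).
Every S-polynomial of the final basis reduces to 0, so we have a Gröbner basis.
Inter-reduce: drop elements whose leading term is divisible by another's, tail-reduce, and make monic.
Reduced Gröbner basis: {a, b + 4}.

A lex Gröbner basis eliminates variables successively. Here b + 4 depends only on b, with roots {-4}; lifting each root through the earlier basis elements recovers the full solutions.
  b = -4: the earlier basis element becomes a = 0, giving a = 0 — point (0, -4).
Substituting each solution back into the original system confirms all equations vanish.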